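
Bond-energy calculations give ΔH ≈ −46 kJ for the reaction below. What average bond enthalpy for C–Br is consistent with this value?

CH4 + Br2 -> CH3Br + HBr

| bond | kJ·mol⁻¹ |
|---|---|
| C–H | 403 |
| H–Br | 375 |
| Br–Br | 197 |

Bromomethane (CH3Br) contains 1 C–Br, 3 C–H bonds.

Let D be the C–Br bond energy.
Σ(broken) = 1×197 + 4×403 = 1809
Σ(formed) = 1×D + 3×403 + 1×375 = 1584 + D
ΔH = Σ(broken) − Σ(formed) = (1809) − (1584 + D) = +225 − D
Setting this equal to −46 kJ gives D = 271 kJ/mol.

D(C–Br) ≈ 271 kJ/mol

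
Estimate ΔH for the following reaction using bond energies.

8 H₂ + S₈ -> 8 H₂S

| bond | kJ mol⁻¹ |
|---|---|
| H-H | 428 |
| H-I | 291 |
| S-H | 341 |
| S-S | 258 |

Bonds broken (reactants):
  H-H: 8 × 428 = 3424
  S-S: 8 × 258 = 2064
  Σ(broken) = 5488 kJ
Bonds formed (products):
  S-H: 16 × 341 = 5456
  Σ(formed) = 5456 kJ
ΔH = Σ(broken) − Σ(formed) = 5488 − 5456 = +32 kJ

ΔH ≈ +32 kJ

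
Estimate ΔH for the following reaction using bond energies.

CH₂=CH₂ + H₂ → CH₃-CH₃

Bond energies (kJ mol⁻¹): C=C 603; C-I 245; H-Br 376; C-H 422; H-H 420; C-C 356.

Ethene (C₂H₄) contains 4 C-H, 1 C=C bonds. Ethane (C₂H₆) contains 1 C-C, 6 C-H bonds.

ΔH ≈ −177 kJ

Bonds broken (reactants):
  C-H: 4 × 422 = 1688
  C=C: 1 × 603 = 603
  H-H: 1 × 420 = 420
  Σ(broken) = 2711 kJ
Bonds formed (products):
  C-C: 1 × 356 = 356
  C-H: 6 × 422 = 2532
  Σ(formed) = 2888 kJ
ΔH = Σ(broken) − Σ(formed) = 2711 − 2888 = −177 kJ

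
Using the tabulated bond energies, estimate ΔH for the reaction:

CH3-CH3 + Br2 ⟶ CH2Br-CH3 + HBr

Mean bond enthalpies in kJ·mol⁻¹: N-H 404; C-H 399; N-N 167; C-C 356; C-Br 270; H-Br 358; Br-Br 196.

Bonds broken (reactants):
  Br-Br: 1 × 196 = 196
  C-C: 1 × 356 = 356
  C-H: 6 × 399 = 2394
  Σ(broken) = 2946 kJ
Bonds formed (products):
  C-Br: 1 × 270 = 270
  C-C: 1 × 356 = 356
  C-H: 5 × 399 = 1995
  H-Br: 1 × 358 = 358
  Σ(formed) = 2979 kJ
ΔH = Σ(broken) − Σ(formed) = 2946 − 2979 = −33 kJ

ΔH ≈ −33 kJ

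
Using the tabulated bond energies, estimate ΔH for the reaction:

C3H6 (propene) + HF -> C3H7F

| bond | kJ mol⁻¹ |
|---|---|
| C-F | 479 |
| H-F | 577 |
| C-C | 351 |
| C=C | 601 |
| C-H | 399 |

Bonds broken (reactants):
  C-C: 1 × 351 = 351
  C-H: 6 × 399 = 2394
  C=C: 1 × 601 = 601
  H-F: 1 × 577 = 577
  Σ(broken) = 3923 kJ
Bonds formed (products):
  C-C: 2 × 351 = 702
  C-F: 1 × 479 = 479
  C-H: 7 × 399 = 2793
  Σ(formed) = 3974 kJ
ΔH = Σ(broken) − Σ(formed) = 3923 − 3974 = −51 kJ

ΔH ≈ −51 kJ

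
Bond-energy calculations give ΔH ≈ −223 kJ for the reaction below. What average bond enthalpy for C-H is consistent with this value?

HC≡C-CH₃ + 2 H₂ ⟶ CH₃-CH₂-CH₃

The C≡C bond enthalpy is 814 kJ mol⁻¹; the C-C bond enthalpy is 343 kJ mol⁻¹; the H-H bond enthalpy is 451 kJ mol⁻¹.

D(C-H) ≈ 399 kJ/mol

Let D be the C-H bond energy.
Σ(broken) = 1×814 + 1×343 + 4×D + 2×451 = 2059 + 4D
Σ(formed) = 2×343 + 8×D = 686 + 8D
ΔH = Σ(broken) − Σ(formed) = (2059 + 4D) − (686 + 8D) = +1373 − 4D
Setting this equal to −223 kJ gives 4D = 1596, so D = 399 kJ/mol.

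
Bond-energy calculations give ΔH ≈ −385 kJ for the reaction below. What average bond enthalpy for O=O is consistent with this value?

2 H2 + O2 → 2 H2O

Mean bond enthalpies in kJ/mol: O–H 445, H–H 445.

Let D be the O=O bond energy.
Σ(broken) = 2×445 + 1×D = 890 + D
Σ(formed) = 4×445 = 1780
ΔH = Σ(broken) − Σ(formed) = (890 + D) − (1780) = −890 + D
Setting this equal to −385 kJ gives D = 505 kJ/mol.

D(O=O) ≈ 505 kJ/mol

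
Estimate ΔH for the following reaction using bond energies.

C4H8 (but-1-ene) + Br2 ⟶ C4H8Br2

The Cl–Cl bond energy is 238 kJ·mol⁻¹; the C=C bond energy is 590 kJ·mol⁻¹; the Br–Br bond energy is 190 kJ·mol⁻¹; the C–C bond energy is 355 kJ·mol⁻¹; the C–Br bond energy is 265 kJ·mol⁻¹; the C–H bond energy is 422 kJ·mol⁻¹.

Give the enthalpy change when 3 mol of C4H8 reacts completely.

ΔH = −315 kJ

Bonds broken (reactants):
  Br–Br: 1 × 190 = 190
  C–C: 2 × 355 = 710
  C–H: 8 × 422 = 3376
  C=C: 1 × 590 = 590
  Σ(broken) = 4866 kJ
Bonds formed (products):
  C–Br: 2 × 265 = 530
  C–C: 3 × 355 = 1065
  C–H: 8 × 422 = 3376
  Σ(formed) = 4971 kJ
ΔH = Σ(broken) − Σ(formed) = 4866 − 4971 = −105 kJ
For 3× the reaction as written: 3 × (−105) = −315 kJ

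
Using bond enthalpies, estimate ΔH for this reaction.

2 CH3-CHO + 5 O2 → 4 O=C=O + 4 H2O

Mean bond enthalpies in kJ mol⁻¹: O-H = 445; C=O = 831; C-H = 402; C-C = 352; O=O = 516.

ΔH ≈ −2046 kJ

Bonds broken (reactants):
  C-C: 2 × 352 = 704
  C-H: 8 × 402 = 3216
  C=O: 2 × 831 = 1662
  O=O: 5 × 516 = 2580
  Σ(broken) = 8162 kJ
Bonds formed (products):
  C=O: 8 × 831 = 6648
  O-H: 8 × 445 = 3560
  Σ(formed) = 10208 kJ
ΔH = Σ(broken) − Σ(formed) = 8162 − 10208 = −2046 kJ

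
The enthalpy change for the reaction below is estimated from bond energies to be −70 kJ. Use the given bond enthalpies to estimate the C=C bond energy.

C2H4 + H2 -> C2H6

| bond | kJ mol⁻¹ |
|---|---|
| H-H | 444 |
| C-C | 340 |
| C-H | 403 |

D(C=C) ≈ 632 kJ/mol

Let D be the C=C bond energy.
Σ(broken) = 4×403 + 1×D + 1×444 = 2056 + D
Σ(formed) = 1×340 + 6×403 = 2758
ΔH = Σ(broken) − Σ(formed) = (2056 + D) − (2758) = −702 + D
Setting this equal to −70 kJ gives D = 632 kJ/mol.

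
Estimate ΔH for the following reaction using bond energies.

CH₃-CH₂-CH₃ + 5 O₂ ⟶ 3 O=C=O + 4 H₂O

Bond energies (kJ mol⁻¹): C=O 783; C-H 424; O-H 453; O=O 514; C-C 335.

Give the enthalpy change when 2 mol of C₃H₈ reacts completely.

Bonds broken (reactants):
  C-C: 2 × 335 = 670
  C-H: 8 × 424 = 3392
  O=O: 5 × 514 = 2570
  Σ(broken) = 6632 kJ
Bonds formed (products):
  C=O: 6 × 783 = 4698
  O-H: 8 × 453 = 3624
  Σ(formed) = 8322 kJ
ΔH = Σ(broken) − Σ(formed) = 6632 − 8322 = −1690 kJ
For 2× the reaction as written: 2 × (−1690) = −3380 kJ

ΔH = −3380 kJ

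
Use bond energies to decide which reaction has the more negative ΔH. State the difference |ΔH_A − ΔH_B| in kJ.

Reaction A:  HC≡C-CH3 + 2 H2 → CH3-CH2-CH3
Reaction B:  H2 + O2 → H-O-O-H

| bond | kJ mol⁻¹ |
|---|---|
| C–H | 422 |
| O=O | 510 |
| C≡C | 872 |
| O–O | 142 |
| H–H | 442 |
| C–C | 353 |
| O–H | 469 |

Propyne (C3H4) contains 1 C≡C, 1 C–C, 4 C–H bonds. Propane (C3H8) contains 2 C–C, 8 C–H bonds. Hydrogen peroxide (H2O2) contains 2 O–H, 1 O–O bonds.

Reaction A:
  Bonds broken (reactants):
    C≡C: 1 × 872 = 872
    C–C: 1 × 353 = 353
    C–H: 4 × 422 = 1688
    H–H: 2 × 442 = 884
    Σ(broken) = 3797 kJ
  Bonds formed (products):
    C–C: 2 × 353 = 706
    C–H: 8 × 422 = 3376
    Σ(formed) = 4082 kJ
  ΔH_A = 3797 − 4082 = −285 kJ
Reaction B:
  Bonds broken (reactants):
    H–H: 1 × 442 = 442
    O=O: 1 × 510 = 510
    Σ(broken) = 952 kJ
  Bonds formed (products):
    O–H: 2 × 469 = 938
    O–O: 1 × 142 = 142
    Σ(formed) = 1080 kJ
  ΔH_B = 952 − 1080 = −128 kJ
ΔH_A − ΔH_B = −157 kJ, so reaction A has the more negative ΔH; |ΔH_A − ΔH_B| = 157 kJ.

Reaction A, by 157 kJ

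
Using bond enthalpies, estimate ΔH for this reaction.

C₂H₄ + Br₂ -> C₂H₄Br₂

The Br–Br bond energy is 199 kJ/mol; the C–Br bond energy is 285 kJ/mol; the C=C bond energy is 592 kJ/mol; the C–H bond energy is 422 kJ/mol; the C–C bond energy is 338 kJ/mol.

Bonds broken (reactants):
  Br–Br: 1 × 199 = 199
  C–H: 4 × 422 = 1688
  C=C: 1 × 592 = 592
  Σ(broken) = 2479 kJ
Bonds formed (products):
  C–Br: 2 × 285 = 570
  C–C: 1 × 338 = 338
  C–H: 4 × 422 = 1688
  Σ(formed) = 2596 kJ
ΔH = Σ(broken) − Σ(formed) = 2479 − 2596 = −117 kJ

ΔH ≈ −117 kJ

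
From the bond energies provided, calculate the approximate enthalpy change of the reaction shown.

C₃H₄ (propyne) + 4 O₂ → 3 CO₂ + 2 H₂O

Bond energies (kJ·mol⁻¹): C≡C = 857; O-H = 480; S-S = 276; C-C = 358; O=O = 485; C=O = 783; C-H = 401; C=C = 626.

ΔH ≈ −1859 kJ

Bonds broken (reactants):
  C≡C: 1 × 857 = 857
  C-C: 1 × 358 = 358
  C-H: 4 × 401 = 1604
  O=O: 4 × 485 = 1940
  Σ(broken) = 4759 kJ
Bonds formed (products):
  C=O: 6 × 783 = 4698
  O-H: 4 × 480 = 1920
  Σ(formed) = 6618 kJ
ΔH = Σ(broken) − Σ(formed) = 4759 − 6618 = −1859 kJ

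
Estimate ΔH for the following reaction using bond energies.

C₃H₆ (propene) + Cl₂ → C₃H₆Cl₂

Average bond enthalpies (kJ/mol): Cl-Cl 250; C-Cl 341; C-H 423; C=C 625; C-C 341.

ΔH ≈ −148 kJ

Bonds broken (reactants):
  C-C: 1 × 341 = 341
  C-H: 6 × 423 = 2538
  C=C: 1 × 625 = 625
  Cl-Cl: 1 × 250 = 250
  Σ(broken) = 3754 kJ
Bonds formed (products):
  C-C: 2 × 341 = 682
  C-Cl: 2 × 341 = 682
  C-H: 6 × 423 = 2538
  Σ(formed) = 3902 kJ
ΔH = Σ(broken) − Σ(formed) = 3754 − 3902 = −148 kJ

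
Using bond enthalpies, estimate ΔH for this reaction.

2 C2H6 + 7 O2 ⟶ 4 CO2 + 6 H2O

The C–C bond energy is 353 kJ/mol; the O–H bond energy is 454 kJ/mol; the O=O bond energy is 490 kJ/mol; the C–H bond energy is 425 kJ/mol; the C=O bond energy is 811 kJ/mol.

Bonds broken (reactants):
  C–C: 2 × 353 = 706
  C–H: 12 × 425 = 5100
  O=O: 7 × 490 = 3430
  Σ(broken) = 9236 kJ
Bonds formed (products):
  C=O: 8 × 811 = 6488
  O–H: 12 × 454 = 5448
  Σ(formed) = 11936 kJ
ΔH = Σ(broken) − Σ(formed) = 9236 − 11936 = −2700 kJ

ΔH ≈ −2700 kJ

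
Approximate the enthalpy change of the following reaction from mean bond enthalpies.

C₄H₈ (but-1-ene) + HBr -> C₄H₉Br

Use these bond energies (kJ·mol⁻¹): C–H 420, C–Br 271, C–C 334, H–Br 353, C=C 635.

ΔH ≈ −37 kJ

Bonds broken (reactants):
  C–C: 2 × 334 = 668
  C–H: 8 × 420 = 3360
  C=C: 1 × 635 = 635
  H–Br: 1 × 353 = 353
  Σ(broken) = 5016 kJ
Bonds formed (products):
  C–Br: 1 × 271 = 271
  C–C: 3 × 334 = 1002
  C–H: 9 × 420 = 3780
  Σ(formed) = 5053 kJ
ΔH = Σ(broken) − Σ(formed) = 5016 − 5053 = −37 kJ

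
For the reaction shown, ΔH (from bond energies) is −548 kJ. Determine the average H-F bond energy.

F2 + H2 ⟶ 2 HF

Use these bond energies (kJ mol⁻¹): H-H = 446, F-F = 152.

Let D be the H-F bond energy.
Σ(broken) = 1×152 + 1×446 = 598
Σ(formed) = 2×D = 2D
ΔH = Σ(broken) − Σ(formed) = (598) − (2D) = +598 − 2D
Setting this equal to −548 kJ gives 2D = 1146, so D = 573 kJ/mol.

D(H-F) ≈ 573 kJ/mol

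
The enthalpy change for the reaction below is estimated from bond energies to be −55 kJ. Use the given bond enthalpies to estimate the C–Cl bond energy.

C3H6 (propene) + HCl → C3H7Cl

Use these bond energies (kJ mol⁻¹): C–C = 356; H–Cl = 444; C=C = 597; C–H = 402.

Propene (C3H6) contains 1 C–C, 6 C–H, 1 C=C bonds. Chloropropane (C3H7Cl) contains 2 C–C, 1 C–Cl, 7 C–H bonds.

D(C–Cl) ≈ 338 kJ/mol

Let D be the C–Cl bond energy.
Σ(broken) = 1×356 + 6×402 + 1×597 + 1×444 = 3809
Σ(formed) = 2×356 + 1×D + 7×402 = 3526 + D
ΔH = Σ(broken) − Σ(formed) = (3809) − (3526 + D) = +283 − D
Setting this equal to −55 kJ gives D = 338 kJ/mol.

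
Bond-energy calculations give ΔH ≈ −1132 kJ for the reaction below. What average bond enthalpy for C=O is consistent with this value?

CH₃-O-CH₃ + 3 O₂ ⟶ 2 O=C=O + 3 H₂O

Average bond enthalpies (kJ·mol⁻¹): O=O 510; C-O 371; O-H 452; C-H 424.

Let D be the C=O bond energy.
Σ(broken) = 6×424 + 2×371 + 3×510 = 4816
Σ(formed) = 4×D + 6×452 = 2712 + 4D
ΔH = Σ(broken) − Σ(formed) = (4816) − (2712 + 4D) = +2104 − 4D
Setting this equal to −1132 kJ gives 4D = 3236, so D = 809 kJ/mol.

D(C=O) ≈ 809 kJ/mol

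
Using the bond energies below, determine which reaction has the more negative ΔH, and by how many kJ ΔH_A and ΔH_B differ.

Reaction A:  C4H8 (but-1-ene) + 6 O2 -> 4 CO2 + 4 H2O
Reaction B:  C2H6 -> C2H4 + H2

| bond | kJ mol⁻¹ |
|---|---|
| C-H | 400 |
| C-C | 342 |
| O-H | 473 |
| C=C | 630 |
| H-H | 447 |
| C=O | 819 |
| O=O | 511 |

Reaction A:
  Bonds broken (reactants):
    C-C: 2 × 342 = 684
    C-H: 8 × 400 = 3200
    C=C: 1 × 630 = 630
    O=O: 6 × 511 = 3066
    Σ(broken) = 7580 kJ
  Bonds formed (products):
    C=O: 8 × 819 = 6552
    O-H: 8 × 473 = 3784
    Σ(formed) = 10336 kJ
  ΔH_A = 7580 − 10336 = −2756 kJ
Reaction B:
  Bonds broken (reactants):
    C-C: 1 × 342 = 342
    C-H: 6 × 400 = 2400
    Σ(broken) = 2742 kJ
  Bonds formed (products):
    C-H: 4 × 400 = 1600
    C=C: 1 × 630 = 630
    H-H: 1 × 447 = 447
    Σ(formed) = 2677 kJ
  ΔH_B = 2742 − 2677 = +65 kJ
ΔH_A − ΔH_B = −2821 kJ, so reaction A has the more negative ΔH; |ΔH_A − ΔH_B| = 2821 kJ.

Reaction A, by 2821 kJ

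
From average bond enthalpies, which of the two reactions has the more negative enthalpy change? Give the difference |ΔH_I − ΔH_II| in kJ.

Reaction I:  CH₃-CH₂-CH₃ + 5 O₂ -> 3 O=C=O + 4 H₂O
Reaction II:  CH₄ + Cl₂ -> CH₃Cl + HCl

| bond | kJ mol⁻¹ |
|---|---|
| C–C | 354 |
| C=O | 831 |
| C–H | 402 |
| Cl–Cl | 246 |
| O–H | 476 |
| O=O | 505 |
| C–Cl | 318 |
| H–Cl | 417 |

Reaction I, by 2258 kJ

Reaction I:
  Bonds broken (reactants):
    C–C: 2 × 354 = 708
    C–H: 8 × 402 = 3216
    O=O: 5 × 505 = 2525
    Σ(broken) = 6449 kJ
  Bonds formed (products):
    C=O: 6 × 831 = 4986
    O–H: 8 × 476 = 3808
    Σ(formed) = 8794 kJ
  ΔH_I = 6449 − 8794 = −2345 kJ
Reaction II:
  Bonds broken (reactants):
    C–H: 4 × 402 = 1608
    Cl–Cl: 1 × 246 = 246
    Σ(broken) = 1854 kJ
  Bonds formed (products):
    C–Cl: 1 × 318 = 318
    C–H: 3 × 402 = 1206
    H–Cl: 1 × 417 = 417
    Σ(formed) = 1941 kJ
  ΔH_II = 1854 − 1941 = −87 kJ
ΔH_I − ΔH_II = −2258 kJ, so reaction I has the more negative ΔH; |ΔH_I − ΔH_II| = 2258 kJ.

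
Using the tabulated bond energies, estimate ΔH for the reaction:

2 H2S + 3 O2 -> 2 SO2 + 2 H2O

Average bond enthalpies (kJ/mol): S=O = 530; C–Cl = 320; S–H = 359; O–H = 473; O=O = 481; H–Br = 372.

Bonds broken (reactants):
  O=O: 3 × 481 = 1443
  S–H: 4 × 359 = 1436
  Σ(broken) = 2879 kJ
Bonds formed (products):
  O–H: 4 × 473 = 1892
  S=O: 4 × 530 = 2120
  Σ(formed) = 4012 kJ
ΔH = Σ(broken) − Σ(formed) = 2879 − 4012 = −1133 kJ

ΔH ≈ −1133 kJ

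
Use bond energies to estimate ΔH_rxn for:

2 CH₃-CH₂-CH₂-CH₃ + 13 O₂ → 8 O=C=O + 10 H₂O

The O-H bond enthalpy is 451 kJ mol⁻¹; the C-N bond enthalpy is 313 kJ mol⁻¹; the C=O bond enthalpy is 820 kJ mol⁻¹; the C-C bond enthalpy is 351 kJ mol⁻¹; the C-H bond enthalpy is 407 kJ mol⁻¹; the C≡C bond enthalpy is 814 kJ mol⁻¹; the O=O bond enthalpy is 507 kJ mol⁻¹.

Bonds broken (reactants):
  C-C: 6 × 351 = 2106
  C-H: 20 × 407 = 8140
  O=O: 13 × 507 = 6591
  Σ(broken) = 16837 kJ
Bonds formed (products):
  C=O: 16 × 820 = 13120
  O-H: 20 × 451 = 9020
  Σ(formed) = 22140 kJ
ΔH = Σ(broken) − Σ(formed) = 16837 − 22140 = −5303 kJ

ΔH ≈ −5303 kJ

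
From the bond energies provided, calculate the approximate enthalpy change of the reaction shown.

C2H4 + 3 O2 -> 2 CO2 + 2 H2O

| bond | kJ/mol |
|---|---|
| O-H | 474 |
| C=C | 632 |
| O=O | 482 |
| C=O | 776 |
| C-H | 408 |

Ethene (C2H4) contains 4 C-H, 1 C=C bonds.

ΔH ≈ −1290 kJ

Bonds broken (reactants):
  C-H: 4 × 408 = 1632
  C=C: 1 × 632 = 632
  O=O: 3 × 482 = 1446
  Σ(broken) = 3710 kJ
Bonds formed (products):
  C=O: 4 × 776 = 3104
  O-H: 4 × 474 = 1896
  Σ(formed) = 5000 kJ
ΔH = Σ(broken) − Σ(formed) = 3710 − 5000 = −1290 kJ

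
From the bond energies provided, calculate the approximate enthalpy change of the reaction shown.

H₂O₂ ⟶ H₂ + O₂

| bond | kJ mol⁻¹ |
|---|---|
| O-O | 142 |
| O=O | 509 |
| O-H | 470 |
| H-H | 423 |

Bonds broken (reactants):
  O-H: 2 × 470 = 940
  O-O: 1 × 142 = 142
  Σ(broken) = 1082 kJ
Bonds formed (products):
  H-H: 1 × 423 = 423
  O=O: 1 × 509 = 509
  Σ(formed) = 932 kJ
ΔH = Σ(broken) − Σ(formed) = 1082 − 932 = +150 kJ

ΔH ≈ +150 kJ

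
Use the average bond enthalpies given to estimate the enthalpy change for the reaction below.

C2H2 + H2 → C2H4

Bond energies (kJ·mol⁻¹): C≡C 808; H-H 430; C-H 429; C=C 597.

Bonds broken (reactants):
  C≡C: 1 × 808 = 808
  C-H: 2 × 429 = 858
  H-H: 1 × 430 = 430
  Σ(broken) = 2096 kJ
Bonds formed (products):
  C-H: 4 × 429 = 1716
  C=C: 1 × 597 = 597
  Σ(formed) = 2313 kJ
ΔH = Σ(broken) − Σ(formed) = 2096 − 2313 = −217 kJ

ΔH ≈ −217 kJ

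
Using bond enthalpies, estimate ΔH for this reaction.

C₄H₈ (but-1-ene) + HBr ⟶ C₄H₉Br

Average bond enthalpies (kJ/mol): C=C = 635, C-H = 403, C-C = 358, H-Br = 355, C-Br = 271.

Bonds broken (reactants):
  C-C: 2 × 358 = 716
  C-H: 8 × 403 = 3224
  C=C: 1 × 635 = 635
  H-Br: 1 × 355 = 355
  Σ(broken) = 4930 kJ
Bonds formed (products):
  C-Br: 1 × 271 = 271
  C-C: 3 × 358 = 1074
  C-H: 9 × 403 = 3627
  Σ(formed) = 4972 kJ
ΔH = Σ(broken) − Σ(formed) = 4930 − 4972 = −42 kJ

ΔH ≈ −42 kJ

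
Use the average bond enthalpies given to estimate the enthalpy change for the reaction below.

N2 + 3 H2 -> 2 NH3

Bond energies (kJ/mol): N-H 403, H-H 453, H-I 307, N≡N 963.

Bonds broken (reactants):
  H-H: 3 × 453 = 1359
  N≡N: 1 × 963 = 963
  Σ(broken) = 2322 kJ
Bonds formed (products):
  N-H: 6 × 403 = 2418
  Σ(formed) = 2418 kJ
ΔH = Σ(broken) − Σ(formed) = 2322 − 2418 = −96 kJ

ΔH ≈ −96 kJ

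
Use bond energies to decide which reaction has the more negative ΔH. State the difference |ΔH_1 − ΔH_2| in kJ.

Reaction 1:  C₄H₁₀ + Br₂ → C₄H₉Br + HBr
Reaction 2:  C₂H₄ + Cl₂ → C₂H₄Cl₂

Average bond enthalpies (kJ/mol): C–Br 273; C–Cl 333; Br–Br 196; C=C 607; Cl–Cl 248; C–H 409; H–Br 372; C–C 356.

Reaction 1:
  Bonds broken (reactants):
    Br–Br: 1 × 196 = 196
    C–C: 3 × 356 = 1068
    C–H: 10 × 409 = 4090
    Σ(broken) = 5354 kJ
  Bonds formed (products):
    C–Br: 1 × 273 = 273
    C–C: 3 × 356 = 1068
    C–H: 9 × 409 = 3681
    H–Br: 1 × 372 = 372
    Σ(formed) = 5394 kJ
  ΔH_1 = 5354 − 5394 = −40 kJ
Reaction 2:
  Bonds broken (reactants):
    C–H: 4 × 409 = 1636
    C=C: 1 × 607 = 607
    Cl–Cl: 1 × 248 = 248
    Σ(broken) = 2491 kJ
  Bonds formed (products):
    C–C: 1 × 356 = 356
    C–Cl: 2 × 333 = 666
    C–H: 4 × 409 = 1636
    Σ(formed) = 2658 kJ
  ΔH_2 = 2491 − 2658 = −167 kJ
ΔH_1 − ΔH_2 = +127 kJ, so reaction 2 has the more negative ΔH; |ΔH_1 − ΔH_2| = 127 kJ.

Reaction 2, by 127 kJ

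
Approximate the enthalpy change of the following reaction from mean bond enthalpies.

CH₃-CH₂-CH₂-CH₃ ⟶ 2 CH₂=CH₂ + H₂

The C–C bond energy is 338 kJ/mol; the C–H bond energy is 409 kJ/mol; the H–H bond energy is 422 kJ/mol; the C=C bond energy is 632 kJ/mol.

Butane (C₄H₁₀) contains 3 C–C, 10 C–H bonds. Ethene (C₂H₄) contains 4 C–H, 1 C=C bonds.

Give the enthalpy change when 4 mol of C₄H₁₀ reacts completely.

ΔH = +584 kJ

Bonds broken (reactants):
  C–C: 3 × 338 = 1014
  C–H: 10 × 409 = 4090
  Σ(broken) = 5104 kJ
Bonds formed (products):
  C–H: 8 × 409 = 3272
  C=C: 2 × 632 = 1264
  H–H: 1 × 422 = 422
  Σ(formed) = 4958 kJ
ΔH = Σ(broken) − Σ(formed) = 5104 − 4958 = +146 kJ
For 4× the reaction as written: 4 × (+146) = +584 kJ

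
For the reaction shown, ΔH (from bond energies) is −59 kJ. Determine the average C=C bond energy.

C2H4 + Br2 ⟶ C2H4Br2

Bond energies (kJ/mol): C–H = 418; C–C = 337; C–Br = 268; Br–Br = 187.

D(C=C) ≈ 627 kJ/mol

Let D be the C=C bond energy.
Σ(broken) = 1×187 + 4×418 + 1×D = 1859 + D
Σ(formed) = 2×268 + 1×337 + 4×418 = 2545
ΔH = Σ(broken) − Σ(formed) = (1859 + D) − (2545) = −686 + D
Setting this equal to −59 kJ gives D = 627 kJ/mol.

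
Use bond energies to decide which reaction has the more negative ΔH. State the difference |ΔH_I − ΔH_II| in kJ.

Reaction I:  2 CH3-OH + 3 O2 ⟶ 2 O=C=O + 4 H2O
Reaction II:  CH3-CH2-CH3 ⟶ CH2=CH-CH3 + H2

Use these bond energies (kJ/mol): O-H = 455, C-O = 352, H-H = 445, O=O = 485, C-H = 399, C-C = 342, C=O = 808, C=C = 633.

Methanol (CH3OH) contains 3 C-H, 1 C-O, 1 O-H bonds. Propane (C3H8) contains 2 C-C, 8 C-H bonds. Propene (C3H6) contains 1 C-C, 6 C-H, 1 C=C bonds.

Reaction I:
  Bonds broken (reactants):
    C-H: 6 × 399 = 2394
    C-O: 2 × 352 = 704
    O-H: 2 × 455 = 910
    O=O: 3 × 485 = 1455
    Σ(broken) = 5463 kJ
  Bonds formed (products):
    C=O: 4 × 808 = 3232
    O-H: 8 × 455 = 3640
    Σ(formed) = 6872 kJ
  ΔH_I = 5463 − 6872 = −1409 kJ
Reaction II:
  Bonds broken (reactants):
    C-C: 2 × 342 = 684
    C-H: 8 × 399 = 3192
    Σ(broken) = 3876 kJ
  Bonds formed (products):
    C-C: 1 × 342 = 342
    C-H: 6 × 399 = 2394
    C=C: 1 × 633 = 633
    H-H: 1 × 445 = 445
    Σ(formed) = 3814 kJ
  ΔH_II = 3876 − 3814 = +62 kJ
ΔH_I − ΔH_II = −1471 kJ, so reaction I has the more negative ΔH; |ΔH_I − ΔH_II| = 1471 kJ.

Reaction I, by 1471 kJ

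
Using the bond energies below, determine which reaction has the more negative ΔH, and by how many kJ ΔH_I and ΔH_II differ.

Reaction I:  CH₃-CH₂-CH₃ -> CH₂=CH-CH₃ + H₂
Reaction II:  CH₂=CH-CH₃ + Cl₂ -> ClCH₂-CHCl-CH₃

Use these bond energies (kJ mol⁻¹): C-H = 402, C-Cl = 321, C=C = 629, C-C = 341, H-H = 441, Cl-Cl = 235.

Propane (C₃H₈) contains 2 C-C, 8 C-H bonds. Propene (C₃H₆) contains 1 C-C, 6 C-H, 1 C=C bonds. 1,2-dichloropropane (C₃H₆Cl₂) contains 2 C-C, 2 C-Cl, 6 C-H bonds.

Reaction II, by 194 kJ

Reaction I:
  Bonds broken (reactants):
    C-C: 2 × 341 = 682
    C-H: 8 × 402 = 3216
    Σ(broken) = 3898 kJ
  Bonds formed (products):
    C-C: 1 × 341 = 341
    C-H: 6 × 402 = 2412
    C=C: 1 × 629 = 629
    H-H: 1 × 441 = 441
    Σ(formed) = 3823 kJ
  ΔH_I = 3898 − 3823 = +75 kJ
Reaction II:
  Bonds broken (reactants):
    C-C: 1 × 341 = 341
    C-H: 6 × 402 = 2412
    C=C: 1 × 629 = 629
    Cl-Cl: 1 × 235 = 235
    Σ(broken) = 3617 kJ
  Bonds formed (products):
    C-C: 2 × 341 = 682
    C-Cl: 2 × 321 = 642
    C-H: 6 × 402 = 2412
    Σ(formed) = 3736 kJ
  ΔH_II = 3617 − 3736 = −119 kJ
ΔH_I − ΔH_II = +194 kJ, so reaction II has the more negative ΔH; |ΔH_I − ΔH_II| = 194 kJ.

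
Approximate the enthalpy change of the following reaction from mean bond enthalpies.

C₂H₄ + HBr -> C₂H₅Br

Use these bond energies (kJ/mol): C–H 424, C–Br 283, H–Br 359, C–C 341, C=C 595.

Bonds broken (reactants):
  C–H: 4 × 424 = 1696
  C=C: 1 × 595 = 595
  H–Br: 1 × 359 = 359
  Σ(broken) = 2650 kJ
Bonds formed (products):
  C–Br: 1 × 283 = 283
  C–C: 1 × 341 = 341
  C–H: 5 × 424 = 2120
  Σ(formed) = 2744 kJ
ΔH = Σ(broken) − Σ(formed) = 2650 − 2744 = −94 kJ

ΔH ≈ −94 kJ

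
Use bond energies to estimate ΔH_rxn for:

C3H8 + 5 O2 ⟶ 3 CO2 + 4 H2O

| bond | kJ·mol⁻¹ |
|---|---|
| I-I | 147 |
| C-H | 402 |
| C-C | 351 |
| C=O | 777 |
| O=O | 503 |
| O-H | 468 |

ΔH ≈ −1973 kJ

Bonds broken (reactants):
  C-C: 2 × 351 = 702
  C-H: 8 × 402 = 3216
  O=O: 5 × 503 = 2515
  Σ(broken) = 6433 kJ
Bonds formed (products):
  C=O: 6 × 777 = 4662
  O-H: 8 × 468 = 3744
  Σ(formed) = 8406 kJ
ΔH = Σ(broken) − Σ(formed) = 6433 − 8406 = −1973 kJ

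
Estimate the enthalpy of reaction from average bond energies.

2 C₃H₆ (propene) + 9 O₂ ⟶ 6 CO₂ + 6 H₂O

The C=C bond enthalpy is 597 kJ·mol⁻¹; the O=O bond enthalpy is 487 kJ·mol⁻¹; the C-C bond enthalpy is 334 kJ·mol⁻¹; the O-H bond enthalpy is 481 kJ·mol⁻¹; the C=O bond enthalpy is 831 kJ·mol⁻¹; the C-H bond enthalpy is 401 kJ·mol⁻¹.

Bonds broken (reactants):
  C-C: 2 × 334 = 668
  C-H: 12 × 401 = 4812
  C=C: 2 × 597 = 1194
  O=O: 9 × 487 = 4383
  Σ(broken) = 11057 kJ
Bonds formed (products):
  C=O: 12 × 831 = 9972
  O-H: 12 × 481 = 5772
  Σ(formed) = 15744 kJ
ΔH = Σ(broken) − Σ(formed) = 11057 − 15744 = −4687 kJ

ΔH ≈ −4687 kJ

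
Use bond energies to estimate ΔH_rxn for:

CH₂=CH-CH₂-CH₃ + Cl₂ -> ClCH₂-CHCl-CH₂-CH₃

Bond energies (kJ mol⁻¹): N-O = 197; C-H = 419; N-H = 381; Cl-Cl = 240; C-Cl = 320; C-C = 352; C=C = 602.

Bonds broken (reactants):
  C-C: 2 × 352 = 704
  C-H: 8 × 419 = 3352
  C=C: 1 × 602 = 602
  Cl-Cl: 1 × 240 = 240
  Σ(broken) = 4898 kJ
Bonds formed (products):
  C-C: 3 × 352 = 1056
  C-Cl: 2 × 320 = 640
  C-H: 8 × 419 = 3352
  Σ(formed) = 5048 kJ
ΔH = Σ(broken) − Σ(formed) = 4898 − 5048 = −150 kJ

ΔH ≈ −150 kJ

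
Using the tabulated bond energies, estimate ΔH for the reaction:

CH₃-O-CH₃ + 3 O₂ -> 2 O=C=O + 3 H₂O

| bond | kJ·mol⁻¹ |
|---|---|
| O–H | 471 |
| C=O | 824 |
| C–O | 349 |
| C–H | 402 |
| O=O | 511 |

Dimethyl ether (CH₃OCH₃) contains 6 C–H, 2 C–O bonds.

Bonds broken (reactants):
  C–H: 6 × 402 = 2412
  C–O: 2 × 349 = 698
  O=O: 3 × 511 = 1533
  Σ(broken) = 4643 kJ
Bonds formed (products):
  C=O: 4 × 824 = 3296
  O–H: 6 × 471 = 2826
  Σ(formed) = 6122 kJ
ΔH = Σ(broken) − Σ(formed) = 4643 − 6122 = −1479 kJ

ΔH ≈ −1479 kJ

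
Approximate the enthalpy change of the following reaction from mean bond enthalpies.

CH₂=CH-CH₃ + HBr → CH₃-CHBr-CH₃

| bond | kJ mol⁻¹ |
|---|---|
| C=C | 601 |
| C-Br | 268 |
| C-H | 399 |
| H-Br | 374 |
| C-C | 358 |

Bonds broken (reactants):
  C-C: 1 × 358 = 358
  C-H: 6 × 399 = 2394
  C=C: 1 × 601 = 601
  H-Br: 1 × 374 = 374
  Σ(broken) = 3727 kJ
Bonds formed (products):
  C-Br: 1 × 268 = 268
  C-C: 2 × 358 = 716
  C-H: 7 × 399 = 2793
  Σ(formed) = 3777 kJ
ΔH = Σ(broken) − Σ(formed) = 3727 − 3777 = −50 kJ

ΔH ≈ −50 kJ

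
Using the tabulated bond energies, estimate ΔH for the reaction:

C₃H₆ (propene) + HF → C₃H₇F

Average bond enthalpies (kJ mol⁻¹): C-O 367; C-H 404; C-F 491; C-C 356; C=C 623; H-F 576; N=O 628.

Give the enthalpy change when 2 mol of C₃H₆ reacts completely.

Bonds broken (reactants):
  C-C: 1 × 356 = 356
  C-H: 6 × 404 = 2424
  C=C: 1 × 623 = 623
  H-F: 1 × 576 = 576
  Σ(broken) = 3979 kJ
Bonds formed (products):
  C-C: 2 × 356 = 712
  C-F: 1 × 491 = 491
  C-H: 7 × 404 = 2828
  Σ(formed) = 4031 kJ
ΔH = Σ(broken) − Σ(formed) = 3979 − 4031 = −52 kJ
For 2× the reaction as written: 2 × (−52) = −104 kJ

ΔH = −104 kJ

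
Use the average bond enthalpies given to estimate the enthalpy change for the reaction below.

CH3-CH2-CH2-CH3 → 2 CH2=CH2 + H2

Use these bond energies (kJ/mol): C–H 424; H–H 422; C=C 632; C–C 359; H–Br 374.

ΔH ≈ +239 kJ

Bonds broken (reactants):
  C–C: 3 × 359 = 1077
  C–H: 10 × 424 = 4240
  Σ(broken) = 5317 kJ
Bonds formed (products):
  C–H: 8 × 424 = 3392
  C=C: 2 × 632 = 1264
  H–H: 1 × 422 = 422
  Σ(formed) = 5078 kJ
ΔH = Σ(broken) − Σ(formed) = 5317 − 5078 = +239 kJ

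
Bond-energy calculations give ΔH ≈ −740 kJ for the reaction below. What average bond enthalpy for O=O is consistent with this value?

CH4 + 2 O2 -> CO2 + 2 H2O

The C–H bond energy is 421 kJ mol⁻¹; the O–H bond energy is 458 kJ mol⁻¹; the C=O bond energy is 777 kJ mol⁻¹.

D(O=O) ≈ 481 kJ/mol

Let D be the O=O bond energy.
Σ(broken) = 4×421 + 2×D = 1684 + 2D
Σ(formed) = 2×777 + 4×458 = 3386
ΔH = Σ(broken) − Σ(formed) = (1684 + 2D) − (3386) = −1702 + 2D
Setting this equal to −740 kJ gives 2D = 962, so D = 481 kJ/mol.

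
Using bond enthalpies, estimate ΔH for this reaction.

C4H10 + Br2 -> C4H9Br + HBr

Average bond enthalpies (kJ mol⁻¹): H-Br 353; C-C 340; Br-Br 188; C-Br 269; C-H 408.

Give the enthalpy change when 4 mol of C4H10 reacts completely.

ΔH = −104 kJ

Bonds broken (reactants):
  Br-Br: 1 × 188 = 188
  C-C: 3 × 340 = 1020
  C-H: 10 × 408 = 4080
  Σ(broken) = 5288 kJ
Bonds formed (products):
  C-Br: 1 × 269 = 269
  C-C: 3 × 340 = 1020
  C-H: 9 × 408 = 3672
  H-Br: 1 × 353 = 353
  Σ(formed) = 5314 kJ
ΔH = Σ(broken) − Σ(formed) = 5288 − 5314 = −26 kJ
For 4× the reaction as written: 4 × (−26) = −104 kJ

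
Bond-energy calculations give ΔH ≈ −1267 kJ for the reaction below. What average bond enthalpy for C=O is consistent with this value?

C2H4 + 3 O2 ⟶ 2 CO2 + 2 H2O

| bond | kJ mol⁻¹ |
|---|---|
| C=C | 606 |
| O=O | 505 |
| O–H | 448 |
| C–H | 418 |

Let D be the C=O bond energy.
Σ(broken) = 4×418 + 1×606 + 3×505 = 3793
Σ(formed) = 4×D + 4×448 = 1792 + 4D
ΔH = Σ(broken) − Σ(formed) = (3793) − (1792 + 4D) = +2001 − 4D
Setting this equal to −1267 kJ gives 4D = 3268, so D = 817 kJ/mol.

D(C=O) ≈ 817 kJ/mol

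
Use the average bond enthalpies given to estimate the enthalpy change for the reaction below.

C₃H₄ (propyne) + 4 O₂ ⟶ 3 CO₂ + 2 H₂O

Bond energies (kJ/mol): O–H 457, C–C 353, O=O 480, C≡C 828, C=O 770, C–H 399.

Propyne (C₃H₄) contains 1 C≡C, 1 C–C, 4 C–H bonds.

ΔH ≈ −1751 kJ

Bonds broken (reactants):
  C≡C: 1 × 828 = 828
  C–C: 1 × 353 = 353
  C–H: 4 × 399 = 1596
  O=O: 4 × 480 = 1920
  Σ(broken) = 4697 kJ
Bonds formed (products):
  C=O: 6 × 770 = 4620
  O–H: 4 × 457 = 1828
  Σ(formed) = 6448 kJ
ΔH = Σ(broken) − Σ(formed) = 4697 − 6448 = −1751 kJ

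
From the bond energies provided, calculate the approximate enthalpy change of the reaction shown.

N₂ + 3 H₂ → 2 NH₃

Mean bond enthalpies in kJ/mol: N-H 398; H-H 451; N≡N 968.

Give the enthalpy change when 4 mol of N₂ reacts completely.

Bonds broken (reactants):
  H-H: 3 × 451 = 1353
  N≡N: 1 × 968 = 968
  Σ(broken) = 2321 kJ
Bonds formed (products):
  N-H: 6 × 398 = 2388
  Σ(formed) = 2388 kJ
ΔH = Σ(broken) − Σ(formed) = 2321 − 2388 = −67 kJ
For 4× the reaction as written: 4 × (−67) = −268 kJ

ΔH = −268 kJ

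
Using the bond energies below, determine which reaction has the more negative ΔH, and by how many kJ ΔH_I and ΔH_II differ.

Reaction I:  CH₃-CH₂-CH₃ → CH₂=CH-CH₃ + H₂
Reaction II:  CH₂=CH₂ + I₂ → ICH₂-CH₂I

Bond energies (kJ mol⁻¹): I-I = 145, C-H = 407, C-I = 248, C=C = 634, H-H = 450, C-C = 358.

Reaction I:
  Bonds broken (reactants):
    C-C: 2 × 358 = 716
    C-H: 8 × 407 = 3256
    Σ(broken) = 3972 kJ
  Bonds formed (products):
    C-C: 1 × 358 = 358
    C-H: 6 × 407 = 2442
    C=C: 1 × 634 = 634
    H-H: 1 × 450 = 450
    Σ(formed) = 3884 kJ
  ΔH_I = 3972 − 3884 = +88 kJ
Reaction II:
  Bonds broken (reactants):
    C-H: 4 × 407 = 1628
    C=C: 1 × 634 = 634
    I-I: 1 × 145 = 145
    Σ(broken) = 2407 kJ
  Bonds formed (products):
    C-C: 1 × 358 = 358
    C-H: 4 × 407 = 1628
    C-I: 2 × 248 = 496
    Σ(formed) = 2482 kJ
  ΔH_II = 2407 − 2482 = −75 kJ
ΔH_I − ΔH_II = +163 kJ, so reaction II has the more negative ΔH; |ΔH_I − ΔH_II| = 163 kJ.

Reaction II, by 163 kJ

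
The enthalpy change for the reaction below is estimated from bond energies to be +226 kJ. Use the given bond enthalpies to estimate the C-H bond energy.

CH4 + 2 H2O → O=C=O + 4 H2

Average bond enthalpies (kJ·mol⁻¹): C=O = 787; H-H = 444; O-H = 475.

Let D be the C-H bond energy.
Σ(broken) = 4×D + 4×475 = 1900 + 4D
Σ(formed) = 2×787 + 4×444 = 3350
ΔH = Σ(broken) − Σ(formed) = (1900 + 4D) − (3350) = −1450 + 4D
Setting this equal to +226 kJ gives 4D = 1676, so D = 419 kJ/mol.

D(C-H) ≈ 419 kJ/mol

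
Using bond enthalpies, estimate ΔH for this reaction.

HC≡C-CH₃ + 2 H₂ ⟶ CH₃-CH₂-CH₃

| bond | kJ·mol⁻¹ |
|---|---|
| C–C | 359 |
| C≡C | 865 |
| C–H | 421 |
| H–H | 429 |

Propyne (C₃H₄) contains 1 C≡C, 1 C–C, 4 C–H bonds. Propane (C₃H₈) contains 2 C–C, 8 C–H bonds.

ΔH ≈ −320 kJ

Bonds broken (reactants):
  C≡C: 1 × 865 = 865
  C–C: 1 × 359 = 359
  C–H: 4 × 421 = 1684
  H–H: 2 × 429 = 858
  Σ(broken) = 3766 kJ
Bonds formed (products):
  C–C: 2 × 359 = 718
  C–H: 8 × 421 = 3368
  Σ(formed) = 4086 kJ
ΔH = Σ(broken) − Σ(formed) = 3766 − 4086 = −320 kJ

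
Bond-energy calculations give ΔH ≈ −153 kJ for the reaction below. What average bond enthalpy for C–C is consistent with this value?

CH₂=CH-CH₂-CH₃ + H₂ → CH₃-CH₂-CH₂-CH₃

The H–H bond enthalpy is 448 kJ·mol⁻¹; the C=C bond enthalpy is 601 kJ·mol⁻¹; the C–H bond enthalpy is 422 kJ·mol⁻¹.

Let D be the C–C bond energy.
Σ(broken) = 2×D + 8×422 + 1×601 + 1×448 = 4425 + 2D
Σ(formed) = 3×D + 10×422 = 4220 + 3D
ΔH = Σ(broken) − Σ(formed) = (4425 + 2D) − (4220 + 3D) = +205 − D
Setting this equal to −153 kJ gives D = 358 kJ/mol.

D(C–C) ≈ 358 kJ/mol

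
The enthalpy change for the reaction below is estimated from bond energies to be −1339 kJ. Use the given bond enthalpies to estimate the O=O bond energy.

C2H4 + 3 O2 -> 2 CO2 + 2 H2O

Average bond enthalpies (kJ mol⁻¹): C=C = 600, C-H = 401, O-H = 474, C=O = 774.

Let D be the O=O bond energy.
Σ(broken) = 4×401 + 1×600 + 3×D = 2204 + 3D
Σ(formed) = 4×774 + 4×474 = 4992
ΔH = Σ(broken) − Σ(formed) = (2204 + 3D) − (4992) = −2788 + 3D
Setting this equal to −1339 kJ gives 3D = 1449, so D = 483 kJ/mol.

D(O=O) ≈ 483 kJ/mol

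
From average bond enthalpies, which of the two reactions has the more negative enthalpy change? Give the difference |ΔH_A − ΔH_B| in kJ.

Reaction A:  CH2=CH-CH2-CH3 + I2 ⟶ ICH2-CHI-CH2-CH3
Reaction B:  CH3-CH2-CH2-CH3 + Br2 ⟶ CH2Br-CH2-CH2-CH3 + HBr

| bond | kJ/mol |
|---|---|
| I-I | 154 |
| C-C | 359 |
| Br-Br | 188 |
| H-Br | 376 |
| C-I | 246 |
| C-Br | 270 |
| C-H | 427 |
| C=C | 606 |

Reaction A:
  Bonds broken (reactants):
    C-C: 2 × 359 = 718
    C-H: 8 × 427 = 3416
    C=C: 1 × 606 = 606
    I-I: 1 × 154 = 154
    Σ(broken) = 4894 kJ
  Bonds formed (products):
    C-C: 3 × 359 = 1077
    C-H: 8 × 427 = 3416
    C-I: 2 × 246 = 492
    Σ(formed) = 4985 kJ
  ΔH_A = 4894 − 4985 = −91 kJ
Reaction B:
  Bonds broken (reactants):
    Br-Br: 1 × 188 = 188
    C-C: 3 × 359 = 1077
    C-H: 10 × 427 = 4270
    Σ(broken) = 5535 kJ
  Bonds formed (products):
    C-Br: 1 × 270 = 270
    C-C: 3 × 359 = 1077
    C-H: 9 × 427 = 3843
    H-Br: 1 × 376 = 376
    Σ(formed) = 5566 kJ
  ΔH_B = 5535 − 5566 = −31 kJ
ΔH_A − ΔH_B = −60 kJ, so reaction A has the more negative ΔH; |ΔH_A − ΔH_B| = 60 kJ.

Reaction A, by 60 kJ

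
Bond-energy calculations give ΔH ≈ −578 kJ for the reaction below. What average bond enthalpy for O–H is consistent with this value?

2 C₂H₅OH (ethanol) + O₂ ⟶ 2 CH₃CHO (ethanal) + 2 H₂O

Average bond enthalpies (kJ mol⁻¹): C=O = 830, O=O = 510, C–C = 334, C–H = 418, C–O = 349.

D(O–H) ≈ 481 kJ/mol

Let D be the O–H bond energy.
Σ(broken) = 2×334 + 10×418 + 2×349 + 2×D + 1×510 = 6056 + 2D
Σ(formed) = 2×334 + 8×418 + 2×830 + 4×D = 5672 + 4D
ΔH = Σ(broken) − Σ(formed) = (6056 + 2D) − (5672 + 4D) = +384 − 2D
Setting this equal to −578 kJ gives 2D = 962, so D = 481 kJ/mol.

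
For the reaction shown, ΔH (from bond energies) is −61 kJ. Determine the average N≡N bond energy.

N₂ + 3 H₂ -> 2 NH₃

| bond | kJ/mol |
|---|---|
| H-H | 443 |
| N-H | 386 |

Let D be the N≡N bond energy.
Σ(broken) = 3×443 + 1×D = 1329 + D
Σ(formed) = 6×386 = 2316
ΔH = Σ(broken) − Σ(formed) = (1329 + D) − (2316) = −987 + D
Setting this equal to −61 kJ gives D = 926 kJ/mol.

D(N≡N) ≈ 926 kJ/mol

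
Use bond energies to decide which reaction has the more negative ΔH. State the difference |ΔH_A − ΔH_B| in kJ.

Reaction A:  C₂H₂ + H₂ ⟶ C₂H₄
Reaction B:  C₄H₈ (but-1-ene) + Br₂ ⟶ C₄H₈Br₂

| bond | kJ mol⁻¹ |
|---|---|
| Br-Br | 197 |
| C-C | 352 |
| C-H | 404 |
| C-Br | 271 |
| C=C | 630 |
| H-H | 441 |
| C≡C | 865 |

Reaction A:
  Bonds broken (reactants):
    C≡C: 1 × 865 = 865
    C-H: 2 × 404 = 808
    H-H: 1 × 441 = 441
    Σ(broken) = 2114 kJ
  Bonds formed (products):
    C-H: 4 × 404 = 1616
    C=C: 1 × 630 = 630
    Σ(formed) = 2246 kJ
  ΔH_A = 2114 − 2246 = −132 kJ
Reaction B:
  Bonds broken (reactants):
    Br-Br: 1 × 197 = 197
    C-C: 2 × 352 = 704
    C-H: 8 × 404 = 3232
    C=C: 1 × 630 = 630
    Σ(broken) = 4763 kJ
  Bonds formed (products):
    C-Br: 2 × 271 = 542
    C-C: 3 × 352 = 1056
    C-H: 8 × 404 = 3232
    Σ(formed) = 4830 kJ
  ΔH_B = 4763 − 4830 = −67 kJ
ΔH_A − ΔH_B = −65 kJ, so reaction A has the more negative ΔH; |ΔH_A − ΔH_B| = 65 kJ.

Reaction A, by 65 kJ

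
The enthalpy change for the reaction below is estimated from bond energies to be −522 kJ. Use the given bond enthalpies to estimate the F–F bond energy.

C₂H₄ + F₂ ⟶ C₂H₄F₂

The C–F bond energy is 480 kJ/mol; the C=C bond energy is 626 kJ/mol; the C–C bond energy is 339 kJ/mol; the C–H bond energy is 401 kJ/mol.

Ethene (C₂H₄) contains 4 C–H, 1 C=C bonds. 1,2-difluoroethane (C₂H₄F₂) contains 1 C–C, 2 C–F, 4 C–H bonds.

D(F–F) ≈ 151 kJ/mol

Let D be the F–F bond energy.
Σ(broken) = 4×401 + 1×626 + 1×D = 2230 + D
Σ(formed) = 1×339 + 2×480 + 4×401 = 2903
ΔH = Σ(broken) − Σ(formed) = (2230 + D) − (2903) = −673 + D
Setting this equal to −522 kJ gives D = 151 kJ/mol.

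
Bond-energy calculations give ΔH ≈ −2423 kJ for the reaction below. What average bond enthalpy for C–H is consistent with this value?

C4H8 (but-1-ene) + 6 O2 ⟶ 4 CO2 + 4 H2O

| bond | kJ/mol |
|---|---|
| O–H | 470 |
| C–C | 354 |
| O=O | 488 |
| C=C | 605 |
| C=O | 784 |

Let D be the C–H bond energy.
Σ(broken) = 2×354 + 8×D + 1×605 + 6×488 = 4241 + 8D
Σ(formed) = 8×784 + 8×470 = 10032
ΔH = Σ(broken) − Σ(formed) = (4241 + 8D) − (10032) = −5791 + 8D
Setting this equal to −2423 kJ gives 8D = 3368, so D = 421 kJ/mol.

D(C–H) ≈ 421 kJ/mol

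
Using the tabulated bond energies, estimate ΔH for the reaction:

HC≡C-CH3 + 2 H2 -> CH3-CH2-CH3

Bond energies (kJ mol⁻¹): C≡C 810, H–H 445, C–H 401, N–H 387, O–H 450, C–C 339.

Bonds broken (reactants):
  C≡C: 1 × 810 = 810
  C–C: 1 × 339 = 339
  C–H: 4 × 401 = 1604
  H–H: 2 × 445 = 890
  Σ(broken) = 3643 kJ
Bonds formed (products):
  C–C: 2 × 339 = 678
  C–H: 8 × 401 = 3208
  Σ(formed) = 3886 kJ
ΔH = Σ(broken) − Σ(formed) = 3643 − 3886 = −243 kJ

ΔH ≈ −243 kJ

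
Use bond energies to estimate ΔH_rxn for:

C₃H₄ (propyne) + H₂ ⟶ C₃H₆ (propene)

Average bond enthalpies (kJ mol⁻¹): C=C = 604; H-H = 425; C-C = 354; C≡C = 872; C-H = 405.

Bonds broken (reactants):
  C≡C: 1 × 872 = 872
  C-C: 1 × 354 = 354
  C-H: 4 × 405 = 1620
  H-H: 1 × 425 = 425
  Σ(broken) = 3271 kJ
Bonds formed (products):
  C-C: 1 × 354 = 354
  C-H: 6 × 405 = 2430
  C=C: 1 × 604 = 604
  Σ(formed) = 3388 kJ
ΔH = Σ(broken) − Σ(formed) = 3271 − 3388 = −117 kJ

ΔH ≈ −117 kJ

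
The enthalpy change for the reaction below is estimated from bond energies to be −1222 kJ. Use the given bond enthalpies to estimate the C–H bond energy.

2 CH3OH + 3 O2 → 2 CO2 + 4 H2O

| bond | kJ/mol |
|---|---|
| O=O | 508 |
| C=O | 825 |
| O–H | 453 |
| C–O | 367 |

Let D be the C–H bond energy.
Σ(broken) = 6×D + 2×367 + 2×453 + 3×508 = 3164 + 6D
Σ(formed) = 4×825 + 8×453 = 6924
ΔH = Σ(broken) − Σ(formed) = (3164 + 6D) − (6924) = −3760 + 6D
Setting this equal to −1222 kJ gives 6D = 2538, so D = 423 kJ/mol.

D(C–H) ≈ 423 kJ/mol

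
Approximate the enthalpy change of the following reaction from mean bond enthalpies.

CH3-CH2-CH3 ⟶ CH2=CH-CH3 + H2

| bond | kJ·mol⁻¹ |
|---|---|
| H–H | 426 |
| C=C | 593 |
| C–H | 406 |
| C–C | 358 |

Bonds broken (reactants):
  C–C: 2 × 358 = 716
  C–H: 8 × 406 = 3248
  Σ(broken) = 3964 kJ
Bonds formed (products):
  C–C: 1 × 358 = 358
  C–H: 6 × 406 = 2436
  C=C: 1 × 593 = 593
  H–H: 1 × 426 = 426
  Σ(formed) = 3813 kJ
ΔH = Σ(broken) − Σ(formed) = 3964 − 3813 = +151 kJ

ΔH ≈ +151 kJ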